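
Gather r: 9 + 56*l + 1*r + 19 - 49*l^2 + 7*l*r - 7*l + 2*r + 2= -49*l^2 + 49*l + r*(7*l + 3) + 30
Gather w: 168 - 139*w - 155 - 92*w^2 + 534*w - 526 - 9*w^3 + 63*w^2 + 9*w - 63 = -9*w^3 - 29*w^2 + 404*w - 576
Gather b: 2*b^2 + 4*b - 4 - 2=2*b^2 + 4*b - 6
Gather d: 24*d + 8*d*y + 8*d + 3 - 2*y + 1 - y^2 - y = d*(8*y + 32) - y^2 - 3*y + 4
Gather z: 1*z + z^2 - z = z^2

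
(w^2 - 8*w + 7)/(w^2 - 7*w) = (w - 1)/w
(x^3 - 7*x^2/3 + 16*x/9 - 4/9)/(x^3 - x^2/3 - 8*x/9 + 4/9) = (x - 1)/(x + 1)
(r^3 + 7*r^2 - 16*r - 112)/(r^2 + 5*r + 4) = (r^2 + 3*r - 28)/(r + 1)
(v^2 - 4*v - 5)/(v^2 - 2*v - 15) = (v + 1)/(v + 3)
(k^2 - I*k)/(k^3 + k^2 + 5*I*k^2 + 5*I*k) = (k - I)/(k^2 + k + 5*I*k + 5*I)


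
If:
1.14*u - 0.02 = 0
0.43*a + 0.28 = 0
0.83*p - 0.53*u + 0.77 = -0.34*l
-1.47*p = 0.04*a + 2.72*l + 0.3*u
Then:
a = -0.65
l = 0.65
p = -1.18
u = 0.02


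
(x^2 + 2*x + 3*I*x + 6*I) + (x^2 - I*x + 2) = 2*x^2 + 2*x + 2*I*x + 2 + 6*I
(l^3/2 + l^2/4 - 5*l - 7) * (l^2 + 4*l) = l^5/2 + 9*l^4/4 - 4*l^3 - 27*l^2 - 28*l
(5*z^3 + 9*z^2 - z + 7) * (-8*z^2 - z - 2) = -40*z^5 - 77*z^4 - 11*z^3 - 73*z^2 - 5*z - 14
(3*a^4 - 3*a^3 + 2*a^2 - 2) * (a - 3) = 3*a^5 - 12*a^4 + 11*a^3 - 6*a^2 - 2*a + 6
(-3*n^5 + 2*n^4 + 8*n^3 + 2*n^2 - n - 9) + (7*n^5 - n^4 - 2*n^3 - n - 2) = 4*n^5 + n^4 + 6*n^3 + 2*n^2 - 2*n - 11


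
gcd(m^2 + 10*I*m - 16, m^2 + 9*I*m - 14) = m + 2*I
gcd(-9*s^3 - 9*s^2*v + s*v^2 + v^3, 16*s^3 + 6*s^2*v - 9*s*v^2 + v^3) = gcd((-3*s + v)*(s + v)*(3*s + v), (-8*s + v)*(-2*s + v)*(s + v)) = s + v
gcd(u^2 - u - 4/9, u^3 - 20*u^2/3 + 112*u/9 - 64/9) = u - 4/3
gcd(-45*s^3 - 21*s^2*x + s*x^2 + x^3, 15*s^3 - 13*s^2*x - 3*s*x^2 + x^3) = -15*s^2 - 2*s*x + x^2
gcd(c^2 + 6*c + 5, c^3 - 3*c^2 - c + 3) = c + 1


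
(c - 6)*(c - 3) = c^2 - 9*c + 18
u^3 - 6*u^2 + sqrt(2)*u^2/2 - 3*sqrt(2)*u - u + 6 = (u - 6)*(u - sqrt(2)/2)*(u + sqrt(2))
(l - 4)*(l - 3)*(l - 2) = l^3 - 9*l^2 + 26*l - 24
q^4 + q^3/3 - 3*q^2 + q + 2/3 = (q - 1)^2*(q + 1/3)*(q + 2)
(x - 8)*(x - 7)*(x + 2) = x^3 - 13*x^2 + 26*x + 112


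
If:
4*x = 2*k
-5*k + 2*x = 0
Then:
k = 0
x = 0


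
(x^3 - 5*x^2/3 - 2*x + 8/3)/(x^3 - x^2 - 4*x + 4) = (x + 4/3)/(x + 2)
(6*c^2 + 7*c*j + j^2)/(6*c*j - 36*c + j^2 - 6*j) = (c + j)/(j - 6)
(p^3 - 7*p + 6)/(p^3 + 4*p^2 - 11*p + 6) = (p^2 + p - 6)/(p^2 + 5*p - 6)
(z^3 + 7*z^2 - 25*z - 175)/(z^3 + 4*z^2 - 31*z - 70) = (z + 5)/(z + 2)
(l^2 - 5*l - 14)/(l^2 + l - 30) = (l^2 - 5*l - 14)/(l^2 + l - 30)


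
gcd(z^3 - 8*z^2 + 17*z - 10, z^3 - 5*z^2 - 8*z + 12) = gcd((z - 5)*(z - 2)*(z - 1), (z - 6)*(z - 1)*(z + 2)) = z - 1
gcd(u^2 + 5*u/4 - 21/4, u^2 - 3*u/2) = 1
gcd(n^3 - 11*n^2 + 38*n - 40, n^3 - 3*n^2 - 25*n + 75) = n - 5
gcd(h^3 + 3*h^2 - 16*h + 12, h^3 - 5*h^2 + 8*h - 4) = h^2 - 3*h + 2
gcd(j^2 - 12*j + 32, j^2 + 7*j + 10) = 1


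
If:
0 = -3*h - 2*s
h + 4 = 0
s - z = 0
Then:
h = -4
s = 6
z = 6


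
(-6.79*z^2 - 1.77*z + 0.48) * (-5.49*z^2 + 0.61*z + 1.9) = 37.2771*z^4 + 5.5754*z^3 - 16.6159*z^2 - 3.0702*z + 0.912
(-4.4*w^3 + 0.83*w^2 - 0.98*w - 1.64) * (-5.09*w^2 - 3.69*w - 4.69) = 22.396*w^5 + 12.0113*w^4 + 22.5615*w^3 + 8.0711*w^2 + 10.6478*w + 7.6916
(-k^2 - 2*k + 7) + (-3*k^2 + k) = -4*k^2 - k + 7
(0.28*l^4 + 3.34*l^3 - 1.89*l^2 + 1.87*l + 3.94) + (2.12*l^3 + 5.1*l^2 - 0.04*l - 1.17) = 0.28*l^4 + 5.46*l^3 + 3.21*l^2 + 1.83*l + 2.77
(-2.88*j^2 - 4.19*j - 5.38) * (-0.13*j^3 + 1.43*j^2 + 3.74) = 0.3744*j^5 - 3.5737*j^4 - 5.2923*j^3 - 18.4646*j^2 - 15.6706*j - 20.1212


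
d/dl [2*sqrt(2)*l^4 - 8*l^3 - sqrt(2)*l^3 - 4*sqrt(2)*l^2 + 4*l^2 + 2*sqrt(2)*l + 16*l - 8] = 8*sqrt(2)*l^3 - 24*l^2 - 3*sqrt(2)*l^2 - 8*sqrt(2)*l + 8*l + 2*sqrt(2) + 16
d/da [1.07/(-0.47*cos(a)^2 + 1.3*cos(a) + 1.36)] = (1.391 - 1.0058*cos(a))*sin(a)/(-0.47*cos(a)^2 + 1.3*cos(a) + 1.36)^2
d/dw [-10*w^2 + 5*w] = 5 - 20*w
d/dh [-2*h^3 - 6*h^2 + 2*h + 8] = -6*h^2 - 12*h + 2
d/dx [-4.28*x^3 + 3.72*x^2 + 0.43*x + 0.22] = -12.84*x^2 + 7.44*x + 0.43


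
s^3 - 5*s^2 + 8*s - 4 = (s - 2)^2*(s - 1)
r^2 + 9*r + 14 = (r + 2)*(r + 7)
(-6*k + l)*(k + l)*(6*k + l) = -36*k^3 - 36*k^2*l + k*l^2 + l^3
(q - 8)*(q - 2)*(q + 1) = q^3 - 9*q^2 + 6*q + 16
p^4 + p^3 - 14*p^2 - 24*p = p*(p - 4)*(p + 2)*(p + 3)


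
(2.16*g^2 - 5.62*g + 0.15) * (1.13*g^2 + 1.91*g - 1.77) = 2.4408*g^4 - 2.225*g^3 - 14.3879*g^2 + 10.2339*g - 0.2655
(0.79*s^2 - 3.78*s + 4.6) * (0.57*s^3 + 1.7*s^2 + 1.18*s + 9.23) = 0.4503*s^5 - 0.8116*s^4 - 2.8718*s^3 + 10.6513*s^2 - 29.4614*s + 42.458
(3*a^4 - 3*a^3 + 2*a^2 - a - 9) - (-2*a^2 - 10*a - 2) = 3*a^4 - 3*a^3 + 4*a^2 + 9*a - 7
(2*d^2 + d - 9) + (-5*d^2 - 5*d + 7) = -3*d^2 - 4*d - 2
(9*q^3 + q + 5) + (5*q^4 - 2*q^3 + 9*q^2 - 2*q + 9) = 5*q^4 + 7*q^3 + 9*q^2 - q + 14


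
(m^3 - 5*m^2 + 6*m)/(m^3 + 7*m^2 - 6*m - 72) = m*(m - 2)/(m^2 + 10*m + 24)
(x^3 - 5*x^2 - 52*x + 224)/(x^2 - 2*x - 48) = (x^2 + 3*x - 28)/(x + 6)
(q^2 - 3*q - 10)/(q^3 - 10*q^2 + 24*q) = (q^2 - 3*q - 10)/(q*(q^2 - 10*q + 24))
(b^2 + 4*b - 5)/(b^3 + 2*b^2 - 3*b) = (b + 5)/(b*(b + 3))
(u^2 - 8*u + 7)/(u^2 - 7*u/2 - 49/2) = 2*(u - 1)/(2*u + 7)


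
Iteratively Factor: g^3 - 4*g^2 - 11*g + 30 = (g + 3)*(g^2 - 7*g + 10) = (g - 5)*(g + 3)*(g - 2)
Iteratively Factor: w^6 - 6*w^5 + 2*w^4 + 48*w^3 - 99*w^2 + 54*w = (w - 2)*(w^5 - 4*w^4 - 6*w^3 + 36*w^2 - 27*w) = (w - 2)*(w + 3)*(w^4 - 7*w^3 + 15*w^2 - 9*w) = (w - 2)*(w - 1)*(w + 3)*(w^3 - 6*w^2 + 9*w) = (w - 3)*(w - 2)*(w - 1)*(w + 3)*(w^2 - 3*w) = (w - 3)^2*(w - 2)*(w - 1)*(w + 3)*(w)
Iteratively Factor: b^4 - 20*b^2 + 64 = (b - 2)*(b^3 + 2*b^2 - 16*b - 32) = (b - 2)*(b + 2)*(b^2 - 16) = (b - 4)*(b - 2)*(b + 2)*(b + 4)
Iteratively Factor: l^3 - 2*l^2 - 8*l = (l + 2)*(l^2 - 4*l) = l*(l + 2)*(l - 4)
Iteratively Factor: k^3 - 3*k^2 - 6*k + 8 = (k - 4)*(k^2 + k - 2) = (k - 4)*(k - 1)*(k + 2)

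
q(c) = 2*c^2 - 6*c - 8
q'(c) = 4*c - 6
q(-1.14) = 1.44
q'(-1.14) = -10.56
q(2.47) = -10.62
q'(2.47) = 3.88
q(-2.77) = 23.97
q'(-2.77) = -17.08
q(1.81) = -12.31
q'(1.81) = 1.24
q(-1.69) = 7.85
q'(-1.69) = -12.76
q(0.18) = -9.02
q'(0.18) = -5.28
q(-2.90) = 26.22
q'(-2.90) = -17.60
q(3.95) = -0.50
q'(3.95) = 9.80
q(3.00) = -8.00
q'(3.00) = 6.00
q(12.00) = 208.00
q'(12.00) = 42.00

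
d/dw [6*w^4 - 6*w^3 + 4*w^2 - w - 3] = 24*w^3 - 18*w^2 + 8*w - 1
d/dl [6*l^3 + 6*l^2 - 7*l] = 18*l^2 + 12*l - 7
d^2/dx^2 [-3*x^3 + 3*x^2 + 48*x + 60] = 6 - 18*x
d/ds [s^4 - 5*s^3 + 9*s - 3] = 4*s^3 - 15*s^2 + 9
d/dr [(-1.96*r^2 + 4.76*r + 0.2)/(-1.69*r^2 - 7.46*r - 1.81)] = (22.666*r^2 + 7.7712*r - 7.1236)/(2.8561*r^4 + 25.2148*r^3 + 61.7694*r^2 + 27.0052*r + 3.2761)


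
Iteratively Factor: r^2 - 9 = (r - 3)*(r + 3)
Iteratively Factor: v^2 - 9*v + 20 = (v - 4)*(v - 5)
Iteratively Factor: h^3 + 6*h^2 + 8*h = (h)*(h^2 + 6*h + 8) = h*(h + 2)*(h + 4)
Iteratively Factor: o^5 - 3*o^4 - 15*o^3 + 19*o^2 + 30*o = (o + 1)*(o^4 - 4*o^3 - 11*o^2 + 30*o) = (o - 5)*(o + 1)*(o^3 + o^2 - 6*o) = (o - 5)*(o + 1)*(o + 3)*(o^2 - 2*o) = o*(o - 5)*(o + 1)*(o + 3)*(o - 2)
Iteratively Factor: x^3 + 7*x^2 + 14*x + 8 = (x + 4)*(x^2 + 3*x + 2) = (x + 1)*(x + 4)*(x + 2)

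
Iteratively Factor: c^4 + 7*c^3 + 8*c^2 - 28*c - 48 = (c + 3)*(c^3 + 4*c^2 - 4*c - 16) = (c + 3)*(c + 4)*(c^2 - 4) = (c - 2)*(c + 3)*(c + 4)*(c + 2)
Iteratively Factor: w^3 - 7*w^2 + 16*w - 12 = (w - 2)*(w^2 - 5*w + 6) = (w - 2)^2*(w - 3)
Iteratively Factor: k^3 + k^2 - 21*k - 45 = (k + 3)*(k^2 - 2*k - 15) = (k + 3)^2*(k - 5)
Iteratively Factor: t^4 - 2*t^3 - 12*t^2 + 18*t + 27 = (t - 3)*(t^3 + t^2 - 9*t - 9) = (t - 3)^2*(t^2 + 4*t + 3) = (t - 3)^2*(t + 3)*(t + 1)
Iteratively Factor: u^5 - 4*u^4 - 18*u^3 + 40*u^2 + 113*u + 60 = (u + 1)*(u^4 - 5*u^3 - 13*u^2 + 53*u + 60) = (u + 1)*(u + 3)*(u^3 - 8*u^2 + 11*u + 20) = (u - 4)*(u + 1)*(u + 3)*(u^2 - 4*u - 5) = (u - 4)*(u + 1)^2*(u + 3)*(u - 5)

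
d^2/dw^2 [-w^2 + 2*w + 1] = -2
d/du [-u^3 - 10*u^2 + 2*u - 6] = -3*u^2 - 20*u + 2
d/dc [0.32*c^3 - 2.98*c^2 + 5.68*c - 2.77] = 0.96*c^2 - 5.96*c + 5.68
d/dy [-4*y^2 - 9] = -8*y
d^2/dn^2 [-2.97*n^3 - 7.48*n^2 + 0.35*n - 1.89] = -17.82*n - 14.96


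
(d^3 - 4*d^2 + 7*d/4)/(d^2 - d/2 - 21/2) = d*(2*d - 1)/(2*(d + 3))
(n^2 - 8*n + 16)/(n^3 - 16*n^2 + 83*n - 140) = (n - 4)/(n^2 - 12*n + 35)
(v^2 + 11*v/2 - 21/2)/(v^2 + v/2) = (2*v^2 + 11*v - 21)/(v*(2*v + 1))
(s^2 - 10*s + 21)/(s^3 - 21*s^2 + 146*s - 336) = (s - 3)/(s^2 - 14*s + 48)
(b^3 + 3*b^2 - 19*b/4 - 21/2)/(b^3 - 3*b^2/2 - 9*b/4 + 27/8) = 2*(2*b^2 + 3*b - 14)/(4*b^2 - 12*b + 9)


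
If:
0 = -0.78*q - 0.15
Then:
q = -0.19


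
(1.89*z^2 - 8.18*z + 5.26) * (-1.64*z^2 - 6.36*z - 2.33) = -3.0996*z^4 + 1.3948*z^3 + 38.9947*z^2 - 14.3942*z - 12.2558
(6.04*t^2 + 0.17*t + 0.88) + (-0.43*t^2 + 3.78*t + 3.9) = 5.61*t^2 + 3.95*t + 4.78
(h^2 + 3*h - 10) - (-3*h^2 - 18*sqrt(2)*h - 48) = 4*h^2 + 3*h + 18*sqrt(2)*h + 38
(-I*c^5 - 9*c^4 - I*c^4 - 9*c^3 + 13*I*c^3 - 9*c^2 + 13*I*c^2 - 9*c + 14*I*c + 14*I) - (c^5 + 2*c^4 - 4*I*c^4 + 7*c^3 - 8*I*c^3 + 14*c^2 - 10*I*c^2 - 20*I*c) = -c^5 - I*c^5 - 11*c^4 + 3*I*c^4 - 16*c^3 + 21*I*c^3 - 23*c^2 + 23*I*c^2 - 9*c + 34*I*c + 14*I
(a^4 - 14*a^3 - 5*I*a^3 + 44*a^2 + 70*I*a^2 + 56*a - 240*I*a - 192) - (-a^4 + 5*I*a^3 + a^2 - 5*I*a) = 2*a^4 - 14*a^3 - 10*I*a^3 + 43*a^2 + 70*I*a^2 + 56*a - 235*I*a - 192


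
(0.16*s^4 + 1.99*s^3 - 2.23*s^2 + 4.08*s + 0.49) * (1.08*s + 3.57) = 0.1728*s^5 + 2.7204*s^4 + 4.6959*s^3 - 3.5547*s^2 + 15.0948*s + 1.7493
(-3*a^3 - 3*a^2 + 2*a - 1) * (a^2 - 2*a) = -3*a^5 + 3*a^4 + 8*a^3 - 5*a^2 + 2*a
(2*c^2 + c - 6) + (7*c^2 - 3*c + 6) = 9*c^2 - 2*c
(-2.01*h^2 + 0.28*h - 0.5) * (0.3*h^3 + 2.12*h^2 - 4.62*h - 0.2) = -0.603*h^5 - 4.1772*h^4 + 9.7298*h^3 - 1.9516*h^2 + 2.254*h + 0.1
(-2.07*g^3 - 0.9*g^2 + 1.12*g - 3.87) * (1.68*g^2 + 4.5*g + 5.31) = -3.4776*g^5 - 10.827*g^4 - 13.1601*g^3 - 6.2406*g^2 - 11.4678*g - 20.5497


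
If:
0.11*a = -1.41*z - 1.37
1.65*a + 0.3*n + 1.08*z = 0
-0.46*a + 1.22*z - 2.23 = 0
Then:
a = -6.15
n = 35.61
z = -0.49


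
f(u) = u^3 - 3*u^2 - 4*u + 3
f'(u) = 3*u^2 - 6*u - 4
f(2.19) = -9.64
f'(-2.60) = 31.88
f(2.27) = -9.84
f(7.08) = 179.20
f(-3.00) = -39.00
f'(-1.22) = 7.79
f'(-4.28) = 76.64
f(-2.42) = -19.06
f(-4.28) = -113.24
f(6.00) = 87.00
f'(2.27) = -2.16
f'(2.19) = -2.75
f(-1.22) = 1.60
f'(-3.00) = 41.00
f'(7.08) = 103.90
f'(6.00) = 68.00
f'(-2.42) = 28.09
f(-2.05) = -10.02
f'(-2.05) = 20.91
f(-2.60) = -24.46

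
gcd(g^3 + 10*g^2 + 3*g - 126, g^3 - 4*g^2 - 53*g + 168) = g^2 + 4*g - 21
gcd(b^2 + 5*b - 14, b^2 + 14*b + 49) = b + 7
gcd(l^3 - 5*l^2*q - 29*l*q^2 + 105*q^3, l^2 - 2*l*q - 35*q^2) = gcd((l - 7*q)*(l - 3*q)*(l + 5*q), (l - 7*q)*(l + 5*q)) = -l^2 + 2*l*q + 35*q^2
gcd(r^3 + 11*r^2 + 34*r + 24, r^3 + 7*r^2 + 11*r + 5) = r + 1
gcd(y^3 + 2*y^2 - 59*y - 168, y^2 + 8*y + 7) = y + 7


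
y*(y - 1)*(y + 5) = y^3 + 4*y^2 - 5*y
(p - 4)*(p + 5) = p^2 + p - 20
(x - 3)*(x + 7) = x^2 + 4*x - 21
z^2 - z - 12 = (z - 4)*(z + 3)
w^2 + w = w*(w + 1)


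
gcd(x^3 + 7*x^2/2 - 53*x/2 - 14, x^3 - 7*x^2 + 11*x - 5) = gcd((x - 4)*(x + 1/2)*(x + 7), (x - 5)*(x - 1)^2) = 1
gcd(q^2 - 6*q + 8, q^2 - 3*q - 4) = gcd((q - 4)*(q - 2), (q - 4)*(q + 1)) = q - 4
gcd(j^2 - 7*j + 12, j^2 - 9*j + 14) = 1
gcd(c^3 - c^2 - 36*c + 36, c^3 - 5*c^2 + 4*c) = c - 1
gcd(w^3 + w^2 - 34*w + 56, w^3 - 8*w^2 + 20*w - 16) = w^2 - 6*w + 8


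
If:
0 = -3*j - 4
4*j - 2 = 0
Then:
No Solution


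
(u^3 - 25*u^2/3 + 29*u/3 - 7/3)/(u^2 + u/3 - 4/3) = (3*u^2 - 22*u + 7)/(3*u + 4)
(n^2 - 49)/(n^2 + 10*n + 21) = (n - 7)/(n + 3)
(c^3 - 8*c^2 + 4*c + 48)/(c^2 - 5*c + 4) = (c^2 - 4*c - 12)/(c - 1)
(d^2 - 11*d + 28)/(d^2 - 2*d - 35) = (d - 4)/(d + 5)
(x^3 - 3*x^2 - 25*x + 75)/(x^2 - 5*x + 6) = (x^2 - 25)/(x - 2)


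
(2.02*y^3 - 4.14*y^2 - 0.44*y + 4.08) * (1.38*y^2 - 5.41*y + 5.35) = 2.7876*y^5 - 16.6414*y^4 + 32.5972*y^3 - 14.1382*y^2 - 24.4268*y + 21.828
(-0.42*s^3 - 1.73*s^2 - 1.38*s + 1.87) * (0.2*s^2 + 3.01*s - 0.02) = -0.084*s^5 - 1.6102*s^4 - 5.4749*s^3 - 3.7452*s^2 + 5.6563*s - 0.0374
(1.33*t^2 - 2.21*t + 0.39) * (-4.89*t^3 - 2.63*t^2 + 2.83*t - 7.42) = -6.5037*t^5 + 7.309*t^4 + 7.6691*t^3 - 17.1486*t^2 + 17.5019*t - 2.8938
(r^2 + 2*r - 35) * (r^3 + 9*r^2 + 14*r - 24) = r^5 + 11*r^4 - 3*r^3 - 311*r^2 - 538*r + 840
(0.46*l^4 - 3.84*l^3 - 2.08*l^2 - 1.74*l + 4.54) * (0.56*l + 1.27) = 0.2576*l^5 - 1.5662*l^4 - 6.0416*l^3 - 3.616*l^2 + 0.3326*l + 5.7658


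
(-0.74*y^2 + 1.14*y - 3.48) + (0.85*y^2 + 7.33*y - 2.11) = 0.11*y^2 + 8.47*y - 5.59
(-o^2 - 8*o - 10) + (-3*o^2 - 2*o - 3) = -4*o^2 - 10*o - 13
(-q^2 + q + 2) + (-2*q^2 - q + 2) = 4 - 3*q^2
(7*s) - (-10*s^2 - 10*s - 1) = 10*s^2 + 17*s + 1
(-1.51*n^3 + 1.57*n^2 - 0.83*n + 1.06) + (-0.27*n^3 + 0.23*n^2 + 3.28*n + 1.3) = -1.78*n^3 + 1.8*n^2 + 2.45*n + 2.36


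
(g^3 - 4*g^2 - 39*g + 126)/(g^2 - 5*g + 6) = (g^2 - g - 42)/(g - 2)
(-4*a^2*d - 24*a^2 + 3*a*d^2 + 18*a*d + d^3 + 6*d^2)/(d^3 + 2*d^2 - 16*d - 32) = (-4*a^2*d - 24*a^2 + 3*a*d^2 + 18*a*d + d^3 + 6*d^2)/(d^3 + 2*d^2 - 16*d - 32)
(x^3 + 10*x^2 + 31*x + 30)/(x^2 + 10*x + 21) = (x^2 + 7*x + 10)/(x + 7)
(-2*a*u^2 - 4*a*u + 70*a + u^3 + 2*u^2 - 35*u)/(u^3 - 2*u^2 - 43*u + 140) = (-2*a + u)/(u - 4)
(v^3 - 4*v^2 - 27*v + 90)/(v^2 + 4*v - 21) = (v^2 - v - 30)/(v + 7)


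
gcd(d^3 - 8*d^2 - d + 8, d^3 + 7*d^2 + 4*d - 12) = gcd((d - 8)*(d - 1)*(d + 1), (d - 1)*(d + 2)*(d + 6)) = d - 1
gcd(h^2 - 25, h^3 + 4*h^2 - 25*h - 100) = h^2 - 25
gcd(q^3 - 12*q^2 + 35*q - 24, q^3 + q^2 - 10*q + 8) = q - 1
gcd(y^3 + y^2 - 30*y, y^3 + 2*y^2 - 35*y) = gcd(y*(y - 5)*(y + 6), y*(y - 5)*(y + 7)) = y^2 - 5*y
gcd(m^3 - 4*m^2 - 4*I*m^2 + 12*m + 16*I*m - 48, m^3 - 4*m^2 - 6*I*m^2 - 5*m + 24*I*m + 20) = m - 4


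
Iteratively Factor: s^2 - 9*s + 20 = (s - 5)*(s - 4)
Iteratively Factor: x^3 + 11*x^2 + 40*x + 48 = (x + 4)*(x^2 + 7*x + 12) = (x + 4)^2*(x + 3)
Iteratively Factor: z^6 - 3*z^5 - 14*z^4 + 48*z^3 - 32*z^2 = (z)*(z^5 - 3*z^4 - 14*z^3 + 48*z^2 - 32*z) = z*(z - 4)*(z^4 + z^3 - 10*z^2 + 8*z) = z*(z - 4)*(z + 4)*(z^3 - 3*z^2 + 2*z) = z*(z - 4)*(z - 2)*(z + 4)*(z^2 - z) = z^2*(z - 4)*(z - 2)*(z + 4)*(z - 1)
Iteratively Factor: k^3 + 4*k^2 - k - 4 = (k + 4)*(k^2 - 1) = (k - 1)*(k + 4)*(k + 1)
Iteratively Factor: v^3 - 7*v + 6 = (v - 2)*(v^2 + 2*v - 3) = (v - 2)*(v + 3)*(v - 1)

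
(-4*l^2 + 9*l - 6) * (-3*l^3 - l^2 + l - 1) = 12*l^5 - 23*l^4 + 5*l^3 + 19*l^2 - 15*l + 6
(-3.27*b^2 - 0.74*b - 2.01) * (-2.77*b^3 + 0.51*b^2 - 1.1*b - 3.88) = 9.0579*b^5 + 0.3821*b^4 + 8.7873*b^3 + 12.4765*b^2 + 5.0822*b + 7.7988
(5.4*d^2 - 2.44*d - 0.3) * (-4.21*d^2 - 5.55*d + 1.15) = -22.734*d^4 - 19.6976*d^3 + 21.015*d^2 - 1.141*d - 0.345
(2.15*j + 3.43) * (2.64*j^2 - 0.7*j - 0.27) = 5.676*j^3 + 7.5502*j^2 - 2.9815*j - 0.9261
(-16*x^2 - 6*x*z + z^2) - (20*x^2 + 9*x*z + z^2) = -36*x^2 - 15*x*z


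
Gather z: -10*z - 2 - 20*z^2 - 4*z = -20*z^2 - 14*z - 2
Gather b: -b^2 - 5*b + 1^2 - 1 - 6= -b^2 - 5*b - 6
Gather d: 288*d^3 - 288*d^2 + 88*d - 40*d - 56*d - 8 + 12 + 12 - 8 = 288*d^3 - 288*d^2 - 8*d + 8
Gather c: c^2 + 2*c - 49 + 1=c^2 + 2*c - 48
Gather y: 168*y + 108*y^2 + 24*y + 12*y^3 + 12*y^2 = 12*y^3 + 120*y^2 + 192*y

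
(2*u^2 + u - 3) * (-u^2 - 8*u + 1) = -2*u^4 - 17*u^3 - 3*u^2 + 25*u - 3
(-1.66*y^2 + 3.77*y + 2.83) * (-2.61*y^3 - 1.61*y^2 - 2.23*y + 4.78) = 4.3326*y^5 - 7.1671*y^4 - 9.7542*y^3 - 20.8982*y^2 + 11.7097*y + 13.5274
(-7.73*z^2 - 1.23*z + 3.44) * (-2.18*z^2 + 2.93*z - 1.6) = 16.8514*z^4 - 19.9675*z^3 + 1.2649*z^2 + 12.0472*z - 5.504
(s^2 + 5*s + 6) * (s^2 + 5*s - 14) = s^4 + 10*s^3 + 17*s^2 - 40*s - 84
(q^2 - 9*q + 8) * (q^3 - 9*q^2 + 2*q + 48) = q^5 - 18*q^4 + 91*q^3 - 42*q^2 - 416*q + 384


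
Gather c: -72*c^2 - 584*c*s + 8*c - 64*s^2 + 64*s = -72*c^2 + c*(8 - 584*s) - 64*s^2 + 64*s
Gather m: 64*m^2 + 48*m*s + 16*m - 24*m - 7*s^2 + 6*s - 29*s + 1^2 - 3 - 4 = 64*m^2 + m*(48*s - 8) - 7*s^2 - 23*s - 6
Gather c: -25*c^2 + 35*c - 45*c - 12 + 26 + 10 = -25*c^2 - 10*c + 24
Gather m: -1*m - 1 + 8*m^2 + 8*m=8*m^2 + 7*m - 1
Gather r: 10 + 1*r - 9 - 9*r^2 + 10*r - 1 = -9*r^2 + 11*r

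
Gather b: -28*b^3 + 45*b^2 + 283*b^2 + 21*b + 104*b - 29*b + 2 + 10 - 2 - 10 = -28*b^3 + 328*b^2 + 96*b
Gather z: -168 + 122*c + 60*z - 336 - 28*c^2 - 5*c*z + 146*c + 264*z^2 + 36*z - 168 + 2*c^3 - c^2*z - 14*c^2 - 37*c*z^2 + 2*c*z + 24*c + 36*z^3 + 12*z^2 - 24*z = 2*c^3 - 42*c^2 + 292*c + 36*z^3 + z^2*(276 - 37*c) + z*(-c^2 - 3*c + 72) - 672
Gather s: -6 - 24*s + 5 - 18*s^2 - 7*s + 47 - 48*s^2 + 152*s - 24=-66*s^2 + 121*s + 22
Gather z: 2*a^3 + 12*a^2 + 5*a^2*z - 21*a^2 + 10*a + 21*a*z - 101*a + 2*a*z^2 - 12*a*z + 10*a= 2*a^3 - 9*a^2 + 2*a*z^2 - 81*a + z*(5*a^2 + 9*a)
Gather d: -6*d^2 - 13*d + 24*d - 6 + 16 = -6*d^2 + 11*d + 10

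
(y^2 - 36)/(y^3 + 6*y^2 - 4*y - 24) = (y - 6)/(y^2 - 4)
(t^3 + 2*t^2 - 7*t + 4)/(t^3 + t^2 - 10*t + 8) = (t - 1)/(t - 2)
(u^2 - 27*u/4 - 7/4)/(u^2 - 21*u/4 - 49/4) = (4*u + 1)/(4*u + 7)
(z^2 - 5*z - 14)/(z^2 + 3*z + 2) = (z - 7)/(z + 1)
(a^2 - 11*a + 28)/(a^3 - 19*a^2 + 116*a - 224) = 1/(a - 8)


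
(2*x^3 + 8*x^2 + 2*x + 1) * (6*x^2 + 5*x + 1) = 12*x^5 + 58*x^4 + 54*x^3 + 24*x^2 + 7*x + 1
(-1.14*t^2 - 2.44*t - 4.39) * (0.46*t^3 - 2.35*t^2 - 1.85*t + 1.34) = -0.5244*t^5 + 1.5566*t^4 + 5.8236*t^3 + 13.3029*t^2 + 4.8519*t - 5.8826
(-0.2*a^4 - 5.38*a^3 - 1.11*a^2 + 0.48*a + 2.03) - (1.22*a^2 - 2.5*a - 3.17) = -0.2*a^4 - 5.38*a^3 - 2.33*a^2 + 2.98*a + 5.2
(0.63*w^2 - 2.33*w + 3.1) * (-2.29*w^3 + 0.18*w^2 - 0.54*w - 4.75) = -1.4427*w^5 + 5.4491*w^4 - 7.8586*w^3 - 1.1763*w^2 + 9.3935*w - 14.725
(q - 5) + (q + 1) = 2*q - 4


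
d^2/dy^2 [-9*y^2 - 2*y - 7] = -18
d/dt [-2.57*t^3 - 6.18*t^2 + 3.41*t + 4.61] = -7.71*t^2 - 12.36*t + 3.41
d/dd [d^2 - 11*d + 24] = 2*d - 11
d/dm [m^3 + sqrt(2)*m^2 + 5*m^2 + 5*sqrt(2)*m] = 3*m^2 + 2*sqrt(2)*m + 10*m + 5*sqrt(2)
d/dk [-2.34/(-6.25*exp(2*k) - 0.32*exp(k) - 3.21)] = (-29.25*exp(k) - 0.7488)*exp(k)/(6.25*exp(2*k) + 0.32*exp(k) + 3.21)^2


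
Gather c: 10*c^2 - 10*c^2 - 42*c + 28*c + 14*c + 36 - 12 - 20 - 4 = 0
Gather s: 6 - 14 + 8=0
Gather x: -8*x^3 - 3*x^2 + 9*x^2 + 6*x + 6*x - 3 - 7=-8*x^3 + 6*x^2 + 12*x - 10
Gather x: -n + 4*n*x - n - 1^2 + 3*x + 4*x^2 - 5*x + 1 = -2*n + 4*x^2 + x*(4*n - 2)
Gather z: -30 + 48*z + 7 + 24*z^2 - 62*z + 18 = 24*z^2 - 14*z - 5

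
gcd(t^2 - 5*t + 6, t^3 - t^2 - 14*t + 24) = t^2 - 5*t + 6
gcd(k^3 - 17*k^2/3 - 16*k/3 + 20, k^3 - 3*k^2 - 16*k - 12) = k^2 - 4*k - 12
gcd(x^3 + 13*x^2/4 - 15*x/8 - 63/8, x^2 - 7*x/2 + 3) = x - 3/2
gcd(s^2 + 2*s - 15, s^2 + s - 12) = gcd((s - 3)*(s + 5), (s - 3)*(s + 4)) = s - 3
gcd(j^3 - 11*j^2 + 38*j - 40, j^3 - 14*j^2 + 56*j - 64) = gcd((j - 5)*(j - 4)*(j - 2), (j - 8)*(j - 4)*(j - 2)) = j^2 - 6*j + 8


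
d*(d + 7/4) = d^2 + 7*d/4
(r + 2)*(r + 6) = r^2 + 8*r + 12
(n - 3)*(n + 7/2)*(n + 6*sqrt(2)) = n^3 + n^2/2 + 6*sqrt(2)*n^2 - 21*n/2 + 3*sqrt(2)*n - 63*sqrt(2)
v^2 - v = v*(v - 1)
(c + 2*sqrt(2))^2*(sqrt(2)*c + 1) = sqrt(2)*c^3 + 9*c^2 + 12*sqrt(2)*c + 8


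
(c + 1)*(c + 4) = c^2 + 5*c + 4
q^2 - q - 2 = (q - 2)*(q + 1)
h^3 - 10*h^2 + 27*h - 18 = (h - 6)*(h - 3)*(h - 1)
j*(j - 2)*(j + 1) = j^3 - j^2 - 2*j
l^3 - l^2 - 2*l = l*(l - 2)*(l + 1)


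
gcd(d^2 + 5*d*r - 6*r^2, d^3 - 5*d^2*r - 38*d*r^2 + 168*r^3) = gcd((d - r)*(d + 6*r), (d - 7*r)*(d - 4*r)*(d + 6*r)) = d + 6*r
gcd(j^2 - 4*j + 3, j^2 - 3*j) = j - 3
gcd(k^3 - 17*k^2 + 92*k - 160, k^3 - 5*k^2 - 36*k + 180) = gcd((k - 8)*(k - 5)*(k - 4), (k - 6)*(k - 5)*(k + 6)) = k - 5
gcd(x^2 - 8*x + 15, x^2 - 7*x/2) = 1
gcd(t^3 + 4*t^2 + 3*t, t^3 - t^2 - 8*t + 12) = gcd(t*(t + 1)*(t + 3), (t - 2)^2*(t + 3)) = t + 3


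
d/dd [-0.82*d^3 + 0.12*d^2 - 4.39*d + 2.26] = -2.46*d^2 + 0.24*d - 4.39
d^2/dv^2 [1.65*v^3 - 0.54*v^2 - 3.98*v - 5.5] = 9.9*v - 1.08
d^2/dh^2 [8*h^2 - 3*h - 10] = 16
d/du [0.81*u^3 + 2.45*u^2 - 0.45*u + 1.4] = 2.43*u^2 + 4.9*u - 0.45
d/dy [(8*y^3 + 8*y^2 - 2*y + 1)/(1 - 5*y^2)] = 2*(-20*y^4 + 7*y^2 + 13*y - 1)/(25*y^4 - 10*y^2 + 1)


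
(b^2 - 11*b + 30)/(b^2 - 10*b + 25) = (b - 6)/(b - 5)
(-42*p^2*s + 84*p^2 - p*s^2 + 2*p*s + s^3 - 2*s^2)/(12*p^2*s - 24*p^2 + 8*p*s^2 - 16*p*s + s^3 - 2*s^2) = (-7*p + s)/(2*p + s)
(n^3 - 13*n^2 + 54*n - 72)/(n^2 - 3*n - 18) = (n^2 - 7*n + 12)/(n + 3)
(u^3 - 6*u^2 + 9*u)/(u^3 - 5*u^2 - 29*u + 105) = u*(u - 3)/(u^2 - 2*u - 35)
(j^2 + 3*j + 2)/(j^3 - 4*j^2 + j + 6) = (j + 2)/(j^2 - 5*j + 6)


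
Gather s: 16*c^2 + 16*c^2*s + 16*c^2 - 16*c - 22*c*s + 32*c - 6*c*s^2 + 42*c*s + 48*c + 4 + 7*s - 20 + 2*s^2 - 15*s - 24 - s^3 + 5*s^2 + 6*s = 32*c^2 + 64*c - s^3 + s^2*(7 - 6*c) + s*(16*c^2 + 20*c - 2) - 40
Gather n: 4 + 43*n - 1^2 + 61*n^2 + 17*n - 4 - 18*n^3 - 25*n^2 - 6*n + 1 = -18*n^3 + 36*n^2 + 54*n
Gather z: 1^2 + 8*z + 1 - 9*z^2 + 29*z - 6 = -9*z^2 + 37*z - 4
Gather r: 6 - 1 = 5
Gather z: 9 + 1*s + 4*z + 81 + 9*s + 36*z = 10*s + 40*z + 90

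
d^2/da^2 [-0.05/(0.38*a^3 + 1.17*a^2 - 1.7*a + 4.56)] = ((0.114*a + 0.117)*(0.38*a^3 + 1.17*a^2 - 1.7*a + 4.56) - 0.05*(1.14*a^2 + 2.34*a - 1.7)*(2.28*a^2 + 4.68*a - 3.4))/(0.38*a^3 + 1.17*a^2 - 1.7*a + 4.56)^3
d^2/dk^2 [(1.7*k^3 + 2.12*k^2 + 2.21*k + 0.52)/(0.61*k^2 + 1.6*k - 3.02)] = (8.88178419700125e-16*k^5 + 3.5527136788005e-15*k^4 + 12.473922*k^3 - 24.692664*k^2 + 120.500772*k + 64.606224)/(0.226981*k^6 + 1.78608*k^5 + 1.313574*k^4 - 13.58912*k^3 - 6.50326800000001*k^2 + 43.77792*k - 27.543608)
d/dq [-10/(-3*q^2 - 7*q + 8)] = 10*(-6*q - 7)/(3*q^2 + 7*q - 8)^2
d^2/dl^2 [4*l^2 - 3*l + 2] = 8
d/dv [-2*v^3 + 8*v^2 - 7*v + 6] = -6*v^2 + 16*v - 7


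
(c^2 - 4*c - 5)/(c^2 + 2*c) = (c^2 - 4*c - 5)/(c*(c + 2))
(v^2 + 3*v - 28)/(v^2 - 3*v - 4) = (v + 7)/(v + 1)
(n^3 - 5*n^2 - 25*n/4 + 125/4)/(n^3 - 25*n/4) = (n - 5)/n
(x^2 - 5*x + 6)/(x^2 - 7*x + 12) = (x - 2)/(x - 4)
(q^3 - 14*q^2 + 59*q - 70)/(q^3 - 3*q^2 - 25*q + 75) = (q^2 - 9*q + 14)/(q^2 + 2*q - 15)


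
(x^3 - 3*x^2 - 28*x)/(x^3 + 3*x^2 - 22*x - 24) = x*(x^2 - 3*x - 28)/(x^3 + 3*x^2 - 22*x - 24)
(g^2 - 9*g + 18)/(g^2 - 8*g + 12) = (g - 3)/(g - 2)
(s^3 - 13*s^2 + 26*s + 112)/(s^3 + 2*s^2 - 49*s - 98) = (s - 8)/(s + 7)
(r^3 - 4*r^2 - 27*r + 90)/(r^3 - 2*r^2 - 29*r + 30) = (r - 3)/(r - 1)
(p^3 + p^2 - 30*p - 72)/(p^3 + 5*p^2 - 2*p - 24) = (p - 6)/(p - 2)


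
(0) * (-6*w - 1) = 0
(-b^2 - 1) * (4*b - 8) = -4*b^3 + 8*b^2 - 4*b + 8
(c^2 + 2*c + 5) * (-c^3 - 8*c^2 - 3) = -c^5 - 10*c^4 - 21*c^3 - 43*c^2 - 6*c - 15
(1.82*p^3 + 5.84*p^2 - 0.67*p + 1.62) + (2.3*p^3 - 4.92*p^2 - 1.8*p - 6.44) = 4.12*p^3 + 0.92*p^2 - 2.47*p - 4.82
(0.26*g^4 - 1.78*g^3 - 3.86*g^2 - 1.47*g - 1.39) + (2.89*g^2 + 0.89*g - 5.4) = 0.26*g^4 - 1.78*g^3 - 0.97*g^2 - 0.58*g - 6.79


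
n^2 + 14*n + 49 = (n + 7)^2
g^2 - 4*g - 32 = (g - 8)*(g + 4)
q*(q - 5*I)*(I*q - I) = I*q^3 + 5*q^2 - I*q^2 - 5*q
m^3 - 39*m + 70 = (m - 5)*(m - 2)*(m + 7)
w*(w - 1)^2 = w^3 - 2*w^2 + w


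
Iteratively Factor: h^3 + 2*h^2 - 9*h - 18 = (h + 2)*(h^2 - 9) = (h - 3)*(h + 2)*(h + 3)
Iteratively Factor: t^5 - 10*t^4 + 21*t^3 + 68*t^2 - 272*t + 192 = (t + 3)*(t^4 - 13*t^3 + 60*t^2 - 112*t + 64) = (t - 4)*(t + 3)*(t^3 - 9*t^2 + 24*t - 16) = (t - 4)^2*(t + 3)*(t^2 - 5*t + 4) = (t - 4)^3*(t + 3)*(t - 1)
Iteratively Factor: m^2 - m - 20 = (m + 4)*(m - 5)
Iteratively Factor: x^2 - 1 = (x - 1)*(x + 1)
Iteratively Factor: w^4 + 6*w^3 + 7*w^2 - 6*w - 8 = (w - 1)*(w^3 + 7*w^2 + 14*w + 8) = (w - 1)*(w + 1)*(w^2 + 6*w + 8) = (w - 1)*(w + 1)*(w + 4)*(w + 2)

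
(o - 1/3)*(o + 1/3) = o^2 - 1/9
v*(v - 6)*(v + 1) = v^3 - 5*v^2 - 6*v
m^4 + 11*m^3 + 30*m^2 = m^2*(m + 5)*(m + 6)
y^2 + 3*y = y*(y + 3)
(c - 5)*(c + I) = c^2 - 5*c + I*c - 5*I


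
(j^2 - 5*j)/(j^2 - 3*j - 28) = j*(5 - j)/(-j^2 + 3*j + 28)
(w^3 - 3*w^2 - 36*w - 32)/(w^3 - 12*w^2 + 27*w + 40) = (w + 4)/(w - 5)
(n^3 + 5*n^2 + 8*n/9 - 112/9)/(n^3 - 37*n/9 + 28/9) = (n + 4)/(n - 1)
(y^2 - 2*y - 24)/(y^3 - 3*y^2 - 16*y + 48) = (y - 6)/(y^2 - 7*y + 12)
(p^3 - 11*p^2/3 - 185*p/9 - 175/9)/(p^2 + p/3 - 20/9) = (3*p^2 - 16*p - 35)/(3*p - 4)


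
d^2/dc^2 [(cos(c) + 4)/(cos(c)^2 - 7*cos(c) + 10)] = (-9*(1 - cos(2*c))^2*cos(c)/4 - 23*(1 - cos(2*c))^2/4 - 498*cos(c) - 64*cos(2*c) + 69*cos(3*c)/2 + cos(5*c)/2 + 411)/((cos(c) - 5)^3*(cos(c) - 2)^3)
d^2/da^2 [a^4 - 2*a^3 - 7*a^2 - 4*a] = 12*a^2 - 12*a - 14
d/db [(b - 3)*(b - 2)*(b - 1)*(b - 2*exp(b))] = -2*b^3*exp(b) + 4*b^3 + 6*b^2*exp(b) - 18*b^2 + 2*b*exp(b) + 22*b - 10*exp(b) - 6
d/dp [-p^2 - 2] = -2*p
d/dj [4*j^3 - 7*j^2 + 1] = 2*j*(6*j - 7)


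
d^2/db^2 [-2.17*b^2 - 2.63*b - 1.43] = -4.34000000000000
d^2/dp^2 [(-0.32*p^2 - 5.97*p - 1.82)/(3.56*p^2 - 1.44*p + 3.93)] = (7.105427357601e-15*p^4 - 154.60368*p^3 - 111.533376*p^2 + 557.130744*p - 34.076976)/(45.118016*p^6 - 54.749952*p^5 + 171.567792*p^4 - 123.866496*p^3 + 189.399276*p^2 - 66.721968*p + 60.698457)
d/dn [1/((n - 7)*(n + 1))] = 2*(3 - n)/(n^4 - 12*n^3 + 22*n^2 + 84*n + 49)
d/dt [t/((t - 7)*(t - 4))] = (28 - t^2)/(t^4 - 22*t^3 + 177*t^2 - 616*t + 784)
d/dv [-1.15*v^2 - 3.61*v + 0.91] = -2.3*v - 3.61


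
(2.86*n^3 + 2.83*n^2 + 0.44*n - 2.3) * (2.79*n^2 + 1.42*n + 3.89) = 7.9794*n^5 + 11.9569*n^4 + 16.3716*n^3 + 5.2165*n^2 - 1.5544*n - 8.947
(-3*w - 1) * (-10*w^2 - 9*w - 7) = 30*w^3 + 37*w^2 + 30*w + 7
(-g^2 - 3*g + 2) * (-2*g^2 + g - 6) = 2*g^4 + 5*g^3 - g^2 + 20*g - 12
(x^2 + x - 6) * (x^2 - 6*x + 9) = x^4 - 5*x^3 - 3*x^2 + 45*x - 54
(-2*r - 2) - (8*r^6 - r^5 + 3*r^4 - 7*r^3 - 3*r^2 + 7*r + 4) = -8*r^6 + r^5 - 3*r^4 + 7*r^3 + 3*r^2 - 9*r - 6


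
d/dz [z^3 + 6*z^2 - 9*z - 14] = 3*z^2 + 12*z - 9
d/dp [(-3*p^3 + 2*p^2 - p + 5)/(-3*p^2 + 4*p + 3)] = (9*p^4 - 24*p^3 - 22*p^2 + 42*p - 23)/(9*p^4 - 24*p^3 - 2*p^2 + 24*p + 9)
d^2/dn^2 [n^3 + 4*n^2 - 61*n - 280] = 6*n + 8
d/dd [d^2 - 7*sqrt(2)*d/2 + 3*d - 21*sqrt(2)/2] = 2*d - 7*sqrt(2)/2 + 3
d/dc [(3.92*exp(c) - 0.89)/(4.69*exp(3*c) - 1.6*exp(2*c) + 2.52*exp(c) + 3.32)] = (-36.7696*exp(3*c) + 18.7943*exp(2*c) - 2.848*exp(c) + 15.2572)*exp(c)/(21.9961*exp(6*c) - 15.008*exp(5*c) + 26.1976*exp(4*c) + 23.0776*exp(3*c) - 4.2736*exp(2*c) + 16.7328*exp(c) + 11.0224)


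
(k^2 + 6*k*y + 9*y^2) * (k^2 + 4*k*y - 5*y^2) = k^4 + 10*k^3*y + 28*k^2*y^2 + 6*k*y^3 - 45*y^4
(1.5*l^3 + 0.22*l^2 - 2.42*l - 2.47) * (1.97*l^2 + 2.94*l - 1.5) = 2.955*l^5 + 4.8434*l^4 - 6.3706*l^3 - 12.3107*l^2 - 3.6318*l + 3.705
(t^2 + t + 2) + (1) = t^2 + t + 3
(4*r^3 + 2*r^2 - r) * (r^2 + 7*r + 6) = 4*r^5 + 30*r^4 + 37*r^3 + 5*r^2 - 6*r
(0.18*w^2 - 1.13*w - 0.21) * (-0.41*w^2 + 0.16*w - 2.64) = -0.0738*w^4 + 0.4921*w^3 - 0.5699*w^2 + 2.9496*w + 0.5544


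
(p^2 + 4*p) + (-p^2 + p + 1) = 5*p + 1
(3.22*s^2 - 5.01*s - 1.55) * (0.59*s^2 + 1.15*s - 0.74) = 1.8998*s^4 + 0.7471*s^3 - 9.0588*s^2 + 1.9249*s + 1.147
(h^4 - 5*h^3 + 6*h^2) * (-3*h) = -3*h^5 + 15*h^4 - 18*h^3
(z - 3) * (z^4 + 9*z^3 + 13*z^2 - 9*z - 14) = z^5 + 6*z^4 - 14*z^3 - 48*z^2 + 13*z + 42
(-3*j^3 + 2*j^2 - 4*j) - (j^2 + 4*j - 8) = -3*j^3 + j^2 - 8*j + 8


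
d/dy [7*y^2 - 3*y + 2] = 14*y - 3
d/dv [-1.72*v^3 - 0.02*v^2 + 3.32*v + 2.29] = -5.16*v^2 - 0.04*v + 3.32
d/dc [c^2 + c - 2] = 2*c + 1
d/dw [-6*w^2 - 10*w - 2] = -12*w - 10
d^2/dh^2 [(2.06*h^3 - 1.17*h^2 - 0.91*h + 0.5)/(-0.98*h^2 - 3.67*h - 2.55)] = (1.77635683940025e-15*h^5 + 1.4210854715202e-14*h^4 - 51.864104*h^3 - 136.09524*h^2 - 104.80524*h - 12.78652)/(0.941192*h^6 + 10.574004*h^5 + 46.945626*h^4 + 104.458843*h^3 + 122.154435*h^2 + 71.592525*h + 16.581375)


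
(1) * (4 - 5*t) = 4 - 5*t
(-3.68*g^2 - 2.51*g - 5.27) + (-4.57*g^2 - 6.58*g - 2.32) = -8.25*g^2 - 9.09*g - 7.59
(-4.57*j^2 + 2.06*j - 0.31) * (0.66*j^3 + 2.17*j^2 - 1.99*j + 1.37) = -3.0162*j^5 - 8.5573*j^4 + 13.3599*j^3 - 11.033*j^2 + 3.4391*j - 0.4247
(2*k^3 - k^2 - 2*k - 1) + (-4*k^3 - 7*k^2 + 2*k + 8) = -2*k^3 - 8*k^2 + 7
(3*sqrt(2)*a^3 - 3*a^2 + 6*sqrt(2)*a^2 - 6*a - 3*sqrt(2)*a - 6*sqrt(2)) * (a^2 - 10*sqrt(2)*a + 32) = 3*sqrt(2)*a^5 - 63*a^4 + 6*sqrt(2)*a^4 - 126*a^3 + 123*sqrt(2)*a^3 - 36*a^2 + 246*sqrt(2)*a^2 - 96*sqrt(2)*a - 72*a - 192*sqrt(2)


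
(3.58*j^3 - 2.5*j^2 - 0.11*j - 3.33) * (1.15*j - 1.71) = 4.117*j^4 - 8.9968*j^3 + 4.1485*j^2 - 3.6414*j + 5.6943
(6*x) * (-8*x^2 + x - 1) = -48*x^3 + 6*x^2 - 6*x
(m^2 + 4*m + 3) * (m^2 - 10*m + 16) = m^4 - 6*m^3 - 21*m^2 + 34*m + 48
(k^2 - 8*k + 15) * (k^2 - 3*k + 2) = k^4 - 11*k^3 + 41*k^2 - 61*k + 30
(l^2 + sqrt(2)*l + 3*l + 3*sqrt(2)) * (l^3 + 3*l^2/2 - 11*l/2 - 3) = l^5 + sqrt(2)*l^4 + 9*l^4/2 - l^3 + 9*sqrt(2)*l^3/2 - 39*l^2/2 - sqrt(2)*l^2 - 39*sqrt(2)*l/2 - 9*l - 9*sqrt(2)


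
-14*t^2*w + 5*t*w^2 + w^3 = w*(-2*t + w)*(7*t + w)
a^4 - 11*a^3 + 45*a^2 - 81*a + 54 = (a - 3)^3*(a - 2)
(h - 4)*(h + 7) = h^2 + 3*h - 28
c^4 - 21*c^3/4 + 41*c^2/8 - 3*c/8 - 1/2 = (c - 4)*(c - 1)*(c - 1/2)*(c + 1/4)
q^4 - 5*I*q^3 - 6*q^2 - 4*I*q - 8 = (q - 2*I)^3*(q + I)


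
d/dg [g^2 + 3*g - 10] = 2*g + 3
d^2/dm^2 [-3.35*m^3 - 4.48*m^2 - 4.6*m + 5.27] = -20.1*m - 8.96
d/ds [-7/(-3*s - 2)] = -21/(3*s + 2)^2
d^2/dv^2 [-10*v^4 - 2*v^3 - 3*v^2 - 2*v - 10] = -120*v^2 - 12*v - 6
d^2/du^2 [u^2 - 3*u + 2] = 2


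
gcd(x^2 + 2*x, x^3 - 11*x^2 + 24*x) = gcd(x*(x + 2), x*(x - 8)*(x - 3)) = x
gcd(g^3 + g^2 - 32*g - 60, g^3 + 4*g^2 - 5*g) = g + 5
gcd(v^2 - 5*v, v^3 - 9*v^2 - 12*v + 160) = v - 5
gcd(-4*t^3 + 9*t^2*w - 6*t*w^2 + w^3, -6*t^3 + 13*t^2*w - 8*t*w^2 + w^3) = t^2 - 2*t*w + w^2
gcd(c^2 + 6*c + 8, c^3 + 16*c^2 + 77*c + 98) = c + 2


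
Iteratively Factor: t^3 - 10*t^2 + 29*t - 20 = (t - 4)*(t^2 - 6*t + 5) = (t - 5)*(t - 4)*(t - 1)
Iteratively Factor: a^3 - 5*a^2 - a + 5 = (a - 5)*(a^2 - 1) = (a - 5)*(a + 1)*(a - 1)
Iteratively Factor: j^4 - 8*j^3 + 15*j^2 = (j - 3)*(j^3 - 5*j^2) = (j - 5)*(j - 3)*(j^2) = j*(j - 5)*(j - 3)*(j)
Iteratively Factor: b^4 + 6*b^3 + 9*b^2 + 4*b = (b + 1)*(b^3 + 5*b^2 + 4*b) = b*(b + 1)*(b^2 + 5*b + 4) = b*(b + 1)^2*(b + 4)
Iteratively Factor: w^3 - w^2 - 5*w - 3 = (w - 3)*(w^2 + 2*w + 1) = (w - 3)*(w + 1)*(w + 1)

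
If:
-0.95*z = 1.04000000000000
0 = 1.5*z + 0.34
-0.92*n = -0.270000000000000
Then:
No Solution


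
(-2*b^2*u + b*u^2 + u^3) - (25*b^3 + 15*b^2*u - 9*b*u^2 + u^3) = -25*b^3 - 17*b^2*u + 10*b*u^2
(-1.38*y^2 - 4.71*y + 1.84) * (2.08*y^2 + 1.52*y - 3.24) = -2.8704*y^4 - 11.8944*y^3 + 1.1392*y^2 + 18.0572*y - 5.9616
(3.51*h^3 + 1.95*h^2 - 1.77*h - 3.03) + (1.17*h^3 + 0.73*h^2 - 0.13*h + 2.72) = 4.68*h^3 + 2.68*h^2 - 1.9*h - 0.31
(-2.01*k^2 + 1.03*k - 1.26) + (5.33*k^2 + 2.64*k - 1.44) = 3.32*k^2 + 3.67*k - 2.7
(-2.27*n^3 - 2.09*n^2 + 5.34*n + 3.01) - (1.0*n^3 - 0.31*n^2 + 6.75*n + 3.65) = -3.27*n^3 - 1.78*n^2 - 1.41*n - 0.64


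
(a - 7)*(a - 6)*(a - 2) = a^3 - 15*a^2 + 68*a - 84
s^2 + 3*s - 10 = (s - 2)*(s + 5)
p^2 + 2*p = p*(p + 2)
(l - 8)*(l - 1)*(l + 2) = l^3 - 7*l^2 - 10*l + 16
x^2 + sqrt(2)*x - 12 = (x - 2*sqrt(2))*(x + 3*sqrt(2))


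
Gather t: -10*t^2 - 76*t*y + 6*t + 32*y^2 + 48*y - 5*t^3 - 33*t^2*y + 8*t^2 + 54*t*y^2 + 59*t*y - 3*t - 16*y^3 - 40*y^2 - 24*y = -5*t^3 + t^2*(-33*y - 2) + t*(54*y^2 - 17*y + 3) - 16*y^3 - 8*y^2 + 24*y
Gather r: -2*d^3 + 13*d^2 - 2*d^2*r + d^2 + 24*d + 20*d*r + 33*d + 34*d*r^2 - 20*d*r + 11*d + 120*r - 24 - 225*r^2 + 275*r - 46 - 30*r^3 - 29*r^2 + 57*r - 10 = -2*d^3 + 14*d^2 + 68*d - 30*r^3 + r^2*(34*d - 254) + r*(452 - 2*d^2) - 80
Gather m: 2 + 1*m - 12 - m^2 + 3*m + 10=-m^2 + 4*m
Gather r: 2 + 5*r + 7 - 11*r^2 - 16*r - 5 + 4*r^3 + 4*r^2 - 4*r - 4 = 4*r^3 - 7*r^2 - 15*r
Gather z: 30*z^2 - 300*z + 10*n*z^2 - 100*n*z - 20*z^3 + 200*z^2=-20*z^3 + z^2*(10*n + 230) + z*(-100*n - 300)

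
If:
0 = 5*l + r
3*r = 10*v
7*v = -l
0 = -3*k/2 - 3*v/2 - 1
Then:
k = -2/3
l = 0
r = 0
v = 0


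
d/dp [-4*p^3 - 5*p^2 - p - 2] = -12*p^2 - 10*p - 1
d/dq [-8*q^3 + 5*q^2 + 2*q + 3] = -24*q^2 + 10*q + 2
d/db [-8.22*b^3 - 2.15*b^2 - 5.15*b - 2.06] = -24.66*b^2 - 4.3*b - 5.15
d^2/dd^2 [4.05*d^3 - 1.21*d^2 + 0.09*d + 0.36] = 24.3*d - 2.42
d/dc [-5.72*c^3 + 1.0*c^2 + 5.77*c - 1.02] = -17.16*c^2 + 2.0*c + 5.77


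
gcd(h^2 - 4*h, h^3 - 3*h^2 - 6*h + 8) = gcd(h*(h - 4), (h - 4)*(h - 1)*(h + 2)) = h - 4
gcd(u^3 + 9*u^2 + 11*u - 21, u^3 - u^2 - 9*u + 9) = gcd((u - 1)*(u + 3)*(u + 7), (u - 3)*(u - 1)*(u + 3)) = u^2 + 2*u - 3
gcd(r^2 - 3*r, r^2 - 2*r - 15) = 1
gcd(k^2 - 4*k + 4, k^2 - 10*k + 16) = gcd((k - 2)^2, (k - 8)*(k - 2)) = k - 2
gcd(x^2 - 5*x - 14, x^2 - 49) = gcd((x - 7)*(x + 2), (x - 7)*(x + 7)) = x - 7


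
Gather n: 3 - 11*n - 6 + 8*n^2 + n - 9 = 8*n^2 - 10*n - 12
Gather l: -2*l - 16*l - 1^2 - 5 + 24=18 - 18*l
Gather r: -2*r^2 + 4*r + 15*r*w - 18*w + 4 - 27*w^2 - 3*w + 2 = -2*r^2 + r*(15*w + 4) - 27*w^2 - 21*w + 6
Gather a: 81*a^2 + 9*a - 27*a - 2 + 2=81*a^2 - 18*a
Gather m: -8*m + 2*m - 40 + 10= -6*m - 30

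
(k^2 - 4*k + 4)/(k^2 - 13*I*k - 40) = (-k^2 + 4*k - 4)/(-k^2 + 13*I*k + 40)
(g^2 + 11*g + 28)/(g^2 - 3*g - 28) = (g + 7)/(g - 7)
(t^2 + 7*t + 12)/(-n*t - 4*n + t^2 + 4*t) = (t + 3)/(-n + t)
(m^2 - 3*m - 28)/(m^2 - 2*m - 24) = (m - 7)/(m - 6)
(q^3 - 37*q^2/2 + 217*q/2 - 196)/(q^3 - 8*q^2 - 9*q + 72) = (2*q^2 - 21*q + 49)/(2*(q^2 - 9))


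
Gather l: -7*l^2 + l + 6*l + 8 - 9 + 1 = -7*l^2 + 7*l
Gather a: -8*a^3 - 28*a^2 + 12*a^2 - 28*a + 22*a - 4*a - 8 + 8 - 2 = -8*a^3 - 16*a^2 - 10*a - 2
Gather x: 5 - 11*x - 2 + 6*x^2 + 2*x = 6*x^2 - 9*x + 3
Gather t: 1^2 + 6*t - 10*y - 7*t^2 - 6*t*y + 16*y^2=-7*t^2 + t*(6 - 6*y) + 16*y^2 - 10*y + 1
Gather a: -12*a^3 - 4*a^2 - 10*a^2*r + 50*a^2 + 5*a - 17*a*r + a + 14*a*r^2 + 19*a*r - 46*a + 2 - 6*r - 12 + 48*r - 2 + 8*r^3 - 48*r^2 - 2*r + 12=-12*a^3 + a^2*(46 - 10*r) + a*(14*r^2 + 2*r - 40) + 8*r^3 - 48*r^2 + 40*r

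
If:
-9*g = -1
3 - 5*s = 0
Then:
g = 1/9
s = 3/5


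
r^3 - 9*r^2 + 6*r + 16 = (r - 8)*(r - 2)*(r + 1)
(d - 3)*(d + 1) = d^2 - 2*d - 3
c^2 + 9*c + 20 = (c + 4)*(c + 5)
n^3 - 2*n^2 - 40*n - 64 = (n - 8)*(n + 2)*(n + 4)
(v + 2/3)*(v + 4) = v^2 + 14*v/3 + 8/3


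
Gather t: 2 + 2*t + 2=2*t + 4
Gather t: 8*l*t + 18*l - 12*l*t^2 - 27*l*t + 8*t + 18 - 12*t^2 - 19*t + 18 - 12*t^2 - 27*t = 18*l + t^2*(-12*l - 24) + t*(-19*l - 38) + 36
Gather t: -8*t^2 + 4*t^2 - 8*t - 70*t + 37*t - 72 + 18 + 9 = -4*t^2 - 41*t - 45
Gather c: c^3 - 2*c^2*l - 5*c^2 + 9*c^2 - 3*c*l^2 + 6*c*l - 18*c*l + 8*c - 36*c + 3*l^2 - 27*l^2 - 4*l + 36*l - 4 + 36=c^3 + c^2*(4 - 2*l) + c*(-3*l^2 - 12*l - 28) - 24*l^2 + 32*l + 32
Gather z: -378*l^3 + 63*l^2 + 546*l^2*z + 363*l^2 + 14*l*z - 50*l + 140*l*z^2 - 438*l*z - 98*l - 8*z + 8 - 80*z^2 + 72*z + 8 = -378*l^3 + 426*l^2 - 148*l + z^2*(140*l - 80) + z*(546*l^2 - 424*l + 64) + 16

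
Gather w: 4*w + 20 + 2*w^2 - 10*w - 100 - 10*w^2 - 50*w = -8*w^2 - 56*w - 80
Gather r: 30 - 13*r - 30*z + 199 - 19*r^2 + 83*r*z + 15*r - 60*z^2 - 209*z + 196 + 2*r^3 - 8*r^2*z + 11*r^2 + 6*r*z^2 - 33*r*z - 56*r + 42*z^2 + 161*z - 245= 2*r^3 + r^2*(-8*z - 8) + r*(6*z^2 + 50*z - 54) - 18*z^2 - 78*z + 180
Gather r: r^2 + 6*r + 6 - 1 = r^2 + 6*r + 5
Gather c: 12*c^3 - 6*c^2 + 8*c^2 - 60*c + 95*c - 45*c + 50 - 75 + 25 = 12*c^3 + 2*c^2 - 10*c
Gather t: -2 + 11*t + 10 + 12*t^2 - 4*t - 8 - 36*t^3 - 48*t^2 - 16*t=-36*t^3 - 36*t^2 - 9*t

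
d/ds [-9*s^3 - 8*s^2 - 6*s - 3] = -27*s^2 - 16*s - 6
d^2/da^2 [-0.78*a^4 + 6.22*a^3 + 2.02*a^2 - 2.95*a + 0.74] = -9.36*a^2 + 37.32*a + 4.04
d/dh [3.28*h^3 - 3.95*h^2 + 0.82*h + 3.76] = 9.84*h^2 - 7.9*h + 0.82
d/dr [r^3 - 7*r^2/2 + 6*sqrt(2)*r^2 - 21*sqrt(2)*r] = 3*r^2 - 7*r + 12*sqrt(2)*r - 21*sqrt(2)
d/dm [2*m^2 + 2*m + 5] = 4*m + 2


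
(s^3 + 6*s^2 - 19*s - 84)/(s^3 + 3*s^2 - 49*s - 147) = (s - 4)/(s - 7)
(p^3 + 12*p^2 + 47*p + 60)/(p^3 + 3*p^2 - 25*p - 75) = (p + 4)/(p - 5)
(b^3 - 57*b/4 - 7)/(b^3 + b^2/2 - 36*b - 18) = (b^2 - b/2 - 14)/(b^2 - 36)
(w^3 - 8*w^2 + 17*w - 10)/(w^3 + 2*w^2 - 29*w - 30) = (w^2 - 3*w + 2)/(w^2 + 7*w + 6)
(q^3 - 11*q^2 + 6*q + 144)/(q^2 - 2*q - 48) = (q^2 - 3*q - 18)/(q + 6)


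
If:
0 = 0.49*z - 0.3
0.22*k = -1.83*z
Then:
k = -5.09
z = 0.61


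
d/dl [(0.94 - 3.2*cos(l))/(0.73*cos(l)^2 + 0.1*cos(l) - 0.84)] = (-2.336*cos(l)^2 + 1.3724*cos(l) - 2.594)*sin(l)/(0.5329*cos(l)^4 + 0.146*cos(l)^3 - 1.2164*cos(l)^2 - 0.168*cos(l) + 0.7056)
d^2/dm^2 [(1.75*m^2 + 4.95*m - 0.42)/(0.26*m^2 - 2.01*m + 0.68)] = (2.49834*m^3 - 2.026752*m^2 - 3.93400799999999*m + 11.904548)/(0.017576*m^6 - 0.407628*m^5 + 3.289182*m^4 - 10.252809*m^3 + 8.602476*m^2 - 2.788272*m + 0.314432)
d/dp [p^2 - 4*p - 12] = 2*p - 4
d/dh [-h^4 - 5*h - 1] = -4*h^3 - 5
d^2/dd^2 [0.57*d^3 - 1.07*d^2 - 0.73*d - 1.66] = 3.42*d - 2.14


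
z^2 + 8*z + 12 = (z + 2)*(z + 6)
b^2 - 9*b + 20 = (b - 5)*(b - 4)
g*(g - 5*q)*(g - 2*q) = g^3 - 7*g^2*q + 10*g*q^2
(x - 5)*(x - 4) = x^2 - 9*x + 20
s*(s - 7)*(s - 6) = s^3 - 13*s^2 + 42*s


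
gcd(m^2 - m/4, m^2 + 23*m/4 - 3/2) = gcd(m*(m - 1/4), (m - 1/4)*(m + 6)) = m - 1/4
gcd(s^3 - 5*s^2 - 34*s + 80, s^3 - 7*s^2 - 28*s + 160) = s^2 - 3*s - 40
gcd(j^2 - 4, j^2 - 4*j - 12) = j + 2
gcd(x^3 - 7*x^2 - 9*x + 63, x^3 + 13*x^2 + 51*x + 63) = x + 3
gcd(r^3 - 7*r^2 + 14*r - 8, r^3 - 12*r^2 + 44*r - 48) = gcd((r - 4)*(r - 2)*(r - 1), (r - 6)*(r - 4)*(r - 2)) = r^2 - 6*r + 8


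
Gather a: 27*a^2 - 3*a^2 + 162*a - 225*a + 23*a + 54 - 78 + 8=24*a^2 - 40*a - 16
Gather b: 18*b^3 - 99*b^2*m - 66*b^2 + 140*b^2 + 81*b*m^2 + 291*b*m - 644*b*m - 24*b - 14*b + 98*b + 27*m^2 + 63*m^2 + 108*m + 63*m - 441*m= 18*b^3 + b^2*(74 - 99*m) + b*(81*m^2 - 353*m + 60) + 90*m^2 - 270*m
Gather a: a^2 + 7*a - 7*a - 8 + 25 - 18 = a^2 - 1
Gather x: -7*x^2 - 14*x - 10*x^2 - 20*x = -17*x^2 - 34*x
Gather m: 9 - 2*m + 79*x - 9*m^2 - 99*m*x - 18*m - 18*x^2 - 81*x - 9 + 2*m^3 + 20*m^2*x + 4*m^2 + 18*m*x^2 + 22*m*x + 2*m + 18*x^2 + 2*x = 2*m^3 + m^2*(20*x - 5) + m*(18*x^2 - 77*x - 18)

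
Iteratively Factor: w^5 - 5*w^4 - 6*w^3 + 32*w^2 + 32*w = (w + 1)*(w^4 - 6*w^3 + 32*w) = (w - 4)*(w + 1)*(w^3 - 2*w^2 - 8*w) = (w - 4)^2*(w + 1)*(w^2 + 2*w) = (w - 4)^2*(w + 1)*(w + 2)*(w)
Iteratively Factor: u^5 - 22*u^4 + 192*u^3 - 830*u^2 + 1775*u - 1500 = (u - 4)*(u^4 - 18*u^3 + 120*u^2 - 350*u + 375) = (u - 5)*(u - 4)*(u^3 - 13*u^2 + 55*u - 75) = (u - 5)^2*(u - 4)*(u^2 - 8*u + 15) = (u - 5)^3*(u - 4)*(u - 3)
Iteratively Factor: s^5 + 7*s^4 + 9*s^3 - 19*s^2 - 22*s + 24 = (s + 3)*(s^4 + 4*s^3 - 3*s^2 - 10*s + 8) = (s + 3)*(s + 4)*(s^3 - 3*s + 2) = (s - 1)*(s + 3)*(s + 4)*(s^2 + s - 2) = (s - 1)*(s + 2)*(s + 3)*(s + 4)*(s - 1)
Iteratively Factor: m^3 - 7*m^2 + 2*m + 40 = (m + 2)*(m^2 - 9*m + 20) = (m - 5)*(m + 2)*(m - 4)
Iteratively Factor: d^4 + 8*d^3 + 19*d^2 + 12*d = (d + 3)*(d^3 + 5*d^2 + 4*d) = d*(d + 3)*(d^2 + 5*d + 4) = d*(d + 1)*(d + 3)*(d + 4)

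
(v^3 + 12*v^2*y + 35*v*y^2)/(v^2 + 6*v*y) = (v^2 + 12*v*y + 35*y^2)/(v + 6*y)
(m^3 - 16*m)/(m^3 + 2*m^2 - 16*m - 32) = m/(m + 2)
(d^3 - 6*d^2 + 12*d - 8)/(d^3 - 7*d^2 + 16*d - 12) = (d - 2)/(d - 3)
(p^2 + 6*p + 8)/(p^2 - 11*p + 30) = (p^2 + 6*p + 8)/(p^2 - 11*p + 30)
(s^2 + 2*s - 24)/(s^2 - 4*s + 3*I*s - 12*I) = (s + 6)/(s + 3*I)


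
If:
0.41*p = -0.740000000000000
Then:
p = -1.80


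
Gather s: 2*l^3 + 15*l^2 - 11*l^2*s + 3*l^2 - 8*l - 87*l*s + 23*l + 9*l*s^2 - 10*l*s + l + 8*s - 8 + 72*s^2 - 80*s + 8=2*l^3 + 18*l^2 + 16*l + s^2*(9*l + 72) + s*(-11*l^2 - 97*l - 72)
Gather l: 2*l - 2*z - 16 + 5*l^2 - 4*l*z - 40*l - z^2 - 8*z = 5*l^2 + l*(-4*z - 38) - z^2 - 10*z - 16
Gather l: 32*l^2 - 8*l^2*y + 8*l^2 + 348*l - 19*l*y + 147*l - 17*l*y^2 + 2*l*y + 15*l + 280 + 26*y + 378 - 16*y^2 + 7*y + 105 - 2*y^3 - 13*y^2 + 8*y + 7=l^2*(40 - 8*y) + l*(-17*y^2 - 17*y + 510) - 2*y^3 - 29*y^2 + 41*y + 770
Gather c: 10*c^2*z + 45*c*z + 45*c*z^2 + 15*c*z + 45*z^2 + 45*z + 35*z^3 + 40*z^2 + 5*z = 10*c^2*z + c*(45*z^2 + 60*z) + 35*z^3 + 85*z^2 + 50*z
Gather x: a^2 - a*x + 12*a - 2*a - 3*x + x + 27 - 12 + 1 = a^2 + 10*a + x*(-a - 2) + 16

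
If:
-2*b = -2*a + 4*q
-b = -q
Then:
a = 3*q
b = q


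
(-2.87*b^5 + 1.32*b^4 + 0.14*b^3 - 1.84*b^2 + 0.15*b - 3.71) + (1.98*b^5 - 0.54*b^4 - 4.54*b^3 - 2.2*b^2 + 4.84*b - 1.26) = -0.89*b^5 + 0.78*b^4 - 4.4*b^3 - 4.04*b^2 + 4.99*b - 4.97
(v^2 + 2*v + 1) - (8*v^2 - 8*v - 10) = -7*v^2 + 10*v + 11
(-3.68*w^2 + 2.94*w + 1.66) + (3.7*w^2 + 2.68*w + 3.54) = 0.02*w^2 + 5.62*w + 5.2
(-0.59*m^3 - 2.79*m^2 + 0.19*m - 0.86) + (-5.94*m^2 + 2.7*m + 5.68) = -0.59*m^3 - 8.73*m^2 + 2.89*m + 4.82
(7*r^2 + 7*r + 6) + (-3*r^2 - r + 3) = 4*r^2 + 6*r + 9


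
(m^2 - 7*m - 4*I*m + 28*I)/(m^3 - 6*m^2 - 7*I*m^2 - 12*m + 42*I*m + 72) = (m - 7)/(m^2 - 3*m*(2 + I) + 18*I)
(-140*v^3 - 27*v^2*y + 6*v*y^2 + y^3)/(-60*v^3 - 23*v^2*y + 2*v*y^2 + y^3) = (7*v + y)/(3*v + y)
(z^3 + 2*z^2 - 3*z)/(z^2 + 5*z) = (z^2 + 2*z - 3)/(z + 5)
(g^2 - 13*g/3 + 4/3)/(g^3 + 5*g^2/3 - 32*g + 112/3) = (3*g - 1)/(3*g^2 + 17*g - 28)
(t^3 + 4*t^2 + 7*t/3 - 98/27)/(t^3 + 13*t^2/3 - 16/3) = (27*t^3 + 108*t^2 + 63*t - 98)/(9*(3*t^3 + 13*t^2 - 16))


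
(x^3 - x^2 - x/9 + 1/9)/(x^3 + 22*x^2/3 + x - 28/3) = (9*x^2 - 1)/(3*(3*x^2 + 25*x + 28))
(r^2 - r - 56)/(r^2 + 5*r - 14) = (r - 8)/(r - 2)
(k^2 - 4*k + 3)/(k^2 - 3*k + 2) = (k - 3)/(k - 2)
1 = 1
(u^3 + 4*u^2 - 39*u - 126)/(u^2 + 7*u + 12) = (u^2 + u - 42)/(u + 4)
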